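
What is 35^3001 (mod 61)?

Compute successive squares:
3001 in binary is 101110111001, i.e. 3001 = 2048 + 512 + 256 + 128 + 32 + 16 + 8 + 1.
35^1 ≡ 35 (mod 61)
35^2 ≡ 35^2 = 1225 ≡ 5 (mod 61)
35^4 ≡ 5^2 = 25 (mod 61)
35^8 ≡ 25^2 = 625 ≡ 15 (mod 61)
35^16 ≡ 15^2 = 225 ≡ 42 (mod 61)
35^32 ≡ 42^2 = 1764 ≡ 56 (mod 61)
35^64 ≡ 56^2 = 3136 ≡ 25 (mod 61)
35^128 ≡ 25^2 = 625 ≡ 15 (mod 61)
35^256 ≡ 15^2 = 225 ≡ 42 (mod 61)
35^512 ≡ 42^2 = 1764 ≡ 56 (mod 61)
35^1024 ≡ 56^2 = 3136 ≡ 25 (mod 61)
35^2048 ≡ 25^2 = 625 ≡ 15 (mod 61)
35^3001 = 35^2048 * 35^512 * 35^256 * 35^128 * 35^32 * 35^16 * 35^8 * 35^1 ≡ 15 * 56 * 42 * 15 * 56 * 42 * 15 * 35 (mod 61).
Accumulate the product:
15 * 56 = 840 ≡ 47
47 * 42 = 1974 ≡ 22
22 * 15 = 330 ≡ 25
25 * 56 = 1400 ≡ 58
58 * 42 = 2436 ≡ 57
57 * 15 = 855 ≡ 1
1 * 35 = 35

35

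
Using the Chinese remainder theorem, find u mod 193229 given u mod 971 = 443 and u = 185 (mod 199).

971⁻¹ mod 199: 971*58 ≡ 1 (mod 199), so 971⁻¹ ≡ 58.
u = 443 + 971*((185 − 443)*58 mod 199) = 443 + 971*160 = 155803.

155803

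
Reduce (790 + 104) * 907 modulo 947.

790 + 104 = 894
894 * 907 = 810858 ≡ 226 (mod 947)

226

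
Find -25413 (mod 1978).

-25413 = -13*1978 + 301, so -25413 ≡ 301 (mod 1978).

301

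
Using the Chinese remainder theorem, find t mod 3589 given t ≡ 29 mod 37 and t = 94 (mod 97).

288

37⁻¹ mod 97: 37×21 ≡ 1 (mod 97), so 37⁻¹ ≡ 21.
t = 29 + 37×((94 − 29)×21 mod 97) = 29 + 37×7 = 288.
Check: 288 mod 37 = 29, 288 mod 97 = 94. ✓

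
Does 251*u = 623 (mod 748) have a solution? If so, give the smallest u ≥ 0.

673

gcd(251, 748) = 1, so a unique solution mod 748 exists.
251⁻¹ ≡ 599 (mod 748).
u ≡ 599*623 ≡ 673 (mod 748).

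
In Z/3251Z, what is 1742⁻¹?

Apply the Euclidean algorithm and back-substitute:
3251 = 1×1742 + 1509
1742 = 1×1509 + 233
1509 = 6×233 + 111
233 = 2×111 + 11
111 = 10×11 + 1
11 = 11×1 + 0
gcd(1742, 3251) = 1, so the inverse exists.
Bézout: 1 = 157×3251 − 293×1742.
So 1742⁻¹ ≡ −293 ≡ 2958 (mod 3251).

2958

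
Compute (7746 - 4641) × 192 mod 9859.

4620

7746 - 4641 = 3105
3105 × 192 = 596160 ≡ 4620 (mod 9859)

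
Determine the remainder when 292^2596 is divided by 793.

Using repeated squaring:
2596 in binary is 101000100100, i.e. 2596 = 2048 + 512 + 32 + 4.
292^1 ≡ 292 (mod 793)
292^2 ≡ 292^2 = 85264 ≡ 413 (mod 793)
292^4 ≡ 413^2 = 170569 ≡ 74 (mod 793)
292^8 ≡ 74^2 = 5476 ≡ 718 (mod 793)
292^16 ≡ 718^2 = 515524 ≡ 74 (mod 793)
292^32 ≡ 74^2 = 5476 ≡ 718 (mod 793)
292^64 ≡ 718^2 = 515524 ≡ 74 (mod 793)
292^128 ≡ 74^2 = 5476 ≡ 718 (mod 793)
292^256 ≡ 718^2 = 515524 ≡ 74 (mod 793)
292^512 ≡ 74^2 = 5476 ≡ 718 (mod 793)
292^1024 ≡ 718^2 = 515524 ≡ 74 (mod 793)
292^2048 ≡ 74^2 = 5476 ≡ 718 (mod 793)
292^2596 = 292^2048 · 292^512 · 292^32 · 292^4 ≡ 718 · 718 · 718 · 74 (mod 793).
Accumulate the product:
718 · 718 = 515524 ≡ 74
74 · 718 = 53132 ≡ 1
1 · 74 = 74

74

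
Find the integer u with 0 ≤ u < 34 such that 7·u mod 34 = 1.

5

34 = 4·7 + 6
7 = 1·6 + 1
6 = 6·1 + 0
gcd(7, 34) = 1, so the inverse exists.
Bézout: 1 = −1·34 + 5·7.
So 7⁻¹ ≡ 5 (mod 34).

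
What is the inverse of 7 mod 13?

13 = 1*7 + 6
7 = 1*6 + 1
6 = 6*1 + 0
gcd(7, 13) = 1, so the inverse exists.
Back-substitute for 1:
1 = 1*7 − 1*6
  = −1*13 + 2*7
So 7⁻¹ ≡ 2 (mod 13).

2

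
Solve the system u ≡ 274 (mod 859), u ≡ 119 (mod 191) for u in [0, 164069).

102495

859⁻¹ mod 191: 859·189 ≡ 1 (mod 191), so 859⁻¹ ≡ 189.
u = 274 + 859·((119 − 274)·189 mod 191) = 274 + 859·119 = 102495.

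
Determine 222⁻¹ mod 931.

801

Run the extended Euclidean algorithm:
931 = 4*222 + 43
222 = 5*43 + 7
43 = 6*7 + 1
7 = 7*1 + 0
gcd(222, 931) = 1, so the inverse exists.
Bézout: 1 = 31*931 − 130*222.
So 222⁻¹ ≡ −130 ≡ 801 (mod 931).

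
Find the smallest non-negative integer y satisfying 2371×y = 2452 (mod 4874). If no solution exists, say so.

2326

gcd(2371, 4874) = 1, so a unique solution mod 4874 exists.
2371⁻¹ ≡ 2917 (mod 4874).
y ≡ 2917×2452 ≡ 2326 (mod 4874).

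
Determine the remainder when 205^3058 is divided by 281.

80

Compute successive squares:
205^1 ≡ 205 (mod 281)
205^2 ≡ 205^2 = 42025 ≡ 156 (mod 281)
205^4 ≡ 156^2 = 24336 ≡ 170 (mod 281)
205^8 ≡ 170^2 = 28900 ≡ 238 (mod 281)
205^16 ≡ 238^2 = 56644 ≡ 163 (mod 281)
205^32 ≡ 163^2 = 26569 ≡ 155 (mod 281)
205^64 ≡ 155^2 = 24025 ≡ 140 (mod 281)
205^128 ≡ 140^2 = 19600 ≡ 211 (mod 281)
205^256 ≡ 211^2 = 44521 ≡ 123 (mod 281)
205^512 ≡ 123^2 = 15129 ≡ 236 (mod 281)
205^1024 ≡ 236^2 = 55696 ≡ 58 (mod 281)
205^2048 ≡ 58^2 = 3364 ≡ 273 (mod 281)
205^3058 = 205^2048 × 205^512 × 205^256 × 205^128 × 205^64 × 205^32 × 205^16 × 205^2 ≡ 273 × 236 × 123 × 211 × 140 × 155 × 163 × 156 (mod 281).
Accumulate the product:
273 × 236 = 64428 ≡ 79
79 × 123 = 9717 ≡ 163
163 × 211 = 34393 ≡ 111
111 × 140 = 15540 ≡ 85
85 × 155 = 13175 ≡ 249
249 × 163 = 40587 ≡ 123
123 × 156 = 19188 ≡ 80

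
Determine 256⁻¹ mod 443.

244

443 = 1×256 + 187
256 = 1×187 + 69
187 = 2×69 + 49
69 = 1×49 + 20
49 = 2×20 + 9
20 = 2×9 + 2
9 = 4×2 + 1
2 = 2×1 + 0
gcd(256, 443) = 1, so the inverse exists.
Back-substitute for 1:
1 = 1×9 − 4×2
  = −4×20 + 9×9
  = 9×49 − 22×20
  = −22×69 + 31×49
  = 31×187 − 84×69
  = −84×256 + 115×187
  = 115×443 − 199×256
So 256⁻¹ ≡ −199 ≡ 244 (mod 443).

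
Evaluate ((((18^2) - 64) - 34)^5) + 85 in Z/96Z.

(18)^2 ≡ 36 (mod 96)
36 - 64 = -28 ≡ 68 (mod 96)
68 - 34 = 34
(34)^5 ≡ 64 (mod 96)
64 + 85 = 149 ≡ 53 (mod 96)

53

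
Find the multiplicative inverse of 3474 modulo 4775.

1024

4775 = 1·3474 + 1301
3474 = 2·1301 + 872
1301 = 1·872 + 429
872 = 2·429 + 14
429 = 30·14 + 9
14 = 1·9 + 5
9 = 1·5 + 4
5 = 1·4 + 1
4 = 4·1 + 0
gcd(3474, 4775) = 1, so the inverse exists.
Bézout: 1 = −745·4775 + 1024·3474.
So 3474⁻¹ ≡ 1024 (mod 4775).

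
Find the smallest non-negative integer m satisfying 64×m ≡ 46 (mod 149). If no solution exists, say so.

24

gcd(64, 149) = 1, so a unique solution mod 149 exists.
64⁻¹ ≡ 7 (mod 149).
m ≡ 7×46 ≡ 24 (mod 149).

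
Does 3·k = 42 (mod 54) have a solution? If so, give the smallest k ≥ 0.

gcd(3, 54) = 3, and 3 | 42, so solutions exist.
Divide through by 3: 1·k ≡ 14 mod 18.
1⁻¹ ≡ 1 (mod 18).
k ≡ 1·14 ≡ 14 (mod 18).
The smallest non-negative solution is k = 14.

14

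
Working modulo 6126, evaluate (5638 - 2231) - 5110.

4423

5638 - 2231 = 3407
3407 - 5110 = -1703 ≡ 4423 (mod 6126)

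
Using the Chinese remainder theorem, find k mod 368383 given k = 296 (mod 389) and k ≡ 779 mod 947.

389⁻¹ mod 947: 389·650 ≡ 1 (mod 947), so 389⁻¹ ≡ 650.
k = 296 + 389·((779 − 296)·650 mod 947) = 296 + 389·493 = 192073.

192073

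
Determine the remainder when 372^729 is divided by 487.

486

By square-and-multiply:
729 in binary is 1011011001, i.e. 729 = 512 + 128 + 64 + 16 + 8 + 1.
372^1 ≡ 372 (mod 487)
372^2 ≡ 372^2 = 138384 ≡ 76 (mod 487)
372^4 ≡ 76^2 = 5776 ≡ 419 (mod 487)
372^8 ≡ 419^2 = 175561 ≡ 241 (mod 487)
372^16 ≡ 241^2 = 58081 ≡ 128 (mod 487)
372^32 ≡ 128^2 = 16384 ≡ 313 (mod 487)
372^64 ≡ 313^2 = 97969 ≡ 82 (mod 487)
372^128 ≡ 82^2 = 6724 ≡ 393 (mod 487)
372^256 ≡ 393^2 = 154449 ≡ 70 (mod 487)
372^512 ≡ 70^2 = 4900 ≡ 30 (mod 487)
372^729 = 372^512 * 372^128 * 372^64 * 372^16 * 372^8 * 372^1 ≡ 30 * 393 * 82 * 128 * 241 * 372 (mod 487).
Accumulate the product:
30 * 393 = 11790 ≡ 102
102 * 82 = 8364 ≡ 85
85 * 128 = 10880 ≡ 166
166 * 241 = 40006 ≡ 72
72 * 372 = 26784 ≡ 486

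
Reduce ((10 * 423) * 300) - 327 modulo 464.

97

10 * 423 = 4230 ≡ 54 (mod 464)
54 * 300 = 16200 ≡ 424 (mod 464)
424 - 327 = 97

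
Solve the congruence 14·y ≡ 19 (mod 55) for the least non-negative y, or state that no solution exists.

gcd(14, 55) = 1, so a unique solution mod 55 exists.
14⁻¹ ≡ 4 (mod 55).
y ≡ 4·19 ≡ 21 (mod 55).

21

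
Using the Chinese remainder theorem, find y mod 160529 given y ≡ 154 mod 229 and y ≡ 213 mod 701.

100456

229⁻¹ mod 701: 229×150 ≡ 1 (mod 701), so 229⁻¹ ≡ 150.
y = 154 + 229×((213 − 154)×150 mod 701) = 154 + 229×438 = 100456.
Check: 100456 mod 229 = 154, 100456 mod 701 = 213. ✓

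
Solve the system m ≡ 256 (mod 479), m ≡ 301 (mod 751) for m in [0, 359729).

109947

479⁻¹ mod 751: 479·439 ≡ 1 (mod 751), so 479⁻¹ ≡ 439.
m = 256 + 479·((301 − 256)·439 mod 751) = 256 + 479·229 = 109947.
Check: 109947 mod 479 = 256, 109947 mod 751 = 301. ✓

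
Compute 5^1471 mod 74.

61

Using repeated squaring:
1471 in binary is 10110111111, i.e. 1471 = 1024 + 256 + 128 + 32 + 16 + 8 + 4 + 2 + 1.
5^1 ≡ 5 (mod 74)
5^2 ≡ 5^2 = 25 (mod 74)
5^4 ≡ 25^2 = 625 ≡ 33 (mod 74)
5^8 ≡ 33^2 = 1089 ≡ 53 (mod 74)
5^16 ≡ 53^2 = 2809 ≡ 71 (mod 74)
5^32 ≡ 71^2 = 5041 ≡ 9 (mod 74)
5^64 ≡ 9^2 = 81 ≡ 7 (mod 74)
5^128 ≡ 7^2 = 49 (mod 74)
5^256 ≡ 49^2 = 2401 ≡ 33 (mod 74)
5^512 ≡ 33^2 = 1089 ≡ 53 (mod 74)
5^1024 ≡ 53^2 = 2809 ≡ 71 (mod 74)
5^1471 = 5^1024 * 5^256 * 5^128 * 5^32 * 5^16 * 5^8 * 5^4 * 5^2 * 5^1 ≡ 71 * 33 * 49 * 9 * 71 * 53 * 33 * 25 * 5 (mod 74).
Accumulate the product:
71 * 33 = 2343 ≡ 49
49 * 49 = 2401 ≡ 33
33 * 9 = 297 ≡ 1
1 * 71 = 71
71 * 53 = 3763 ≡ 63
63 * 33 = 2079 ≡ 7
7 * 25 = 175 ≡ 27
27 * 5 = 135 ≡ 61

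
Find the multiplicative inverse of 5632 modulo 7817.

7817 = 1·5632 + 2185
5632 = 2·2185 + 1262
2185 = 1·1262 + 923
1262 = 1·923 + 339
923 = 2·339 + 245
339 = 1·245 + 94
245 = 2·94 + 57
94 = 1·57 + 37
57 = 1·37 + 20
37 = 1·20 + 17
20 = 1·17 + 3
17 = 5·3 + 2
3 = 1·2 + 1
2 = 2·1 + 0
gcd(5632, 7817) = 1, so the inverse exists.
Bézout: 1 = 1977·7817 − 2744·5632.
So 5632⁻¹ ≡ −2744 ≡ 5073 (mod 7817).

5073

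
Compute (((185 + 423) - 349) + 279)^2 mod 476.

36

185 + 423 = 608 ≡ 132 (mod 476)
132 - 349 = -217 ≡ 259 (mod 476)
259 + 279 = 538 ≡ 62 (mod 476)
(62)^2 ≡ 36 (mod 476)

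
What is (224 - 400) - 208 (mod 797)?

413

224 - 400 = -176 ≡ 621 (mod 797)
621 - 208 = 413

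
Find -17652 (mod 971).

797

-17652 = -19·971 + 797, so -17652 ≡ 797 (mod 971).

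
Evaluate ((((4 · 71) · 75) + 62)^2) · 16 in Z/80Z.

4 · 71 = 284 ≡ 44 (mod 80)
44 · 75 = 3300 ≡ 20 (mod 80)
20 + 62 = 82 ≡ 2 (mod 80)
(2)^2 ≡ 4 (mod 80)
4 · 16 = 64

64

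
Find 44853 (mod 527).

58

44853 = 85×527 + 58, so 44853 ≡ 58 (mod 527).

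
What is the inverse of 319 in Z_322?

107

By the extended Euclidean algorithm:
322 = 1*319 + 3
319 = 106*3 + 1
3 = 3*1 + 0
gcd(319, 322) = 1, so the inverse exists.
Back-substitute for 1:
1 = 1*319 − 106*3
  = −106*322 + 107*319
So 319⁻¹ ≡ 107 (mod 322).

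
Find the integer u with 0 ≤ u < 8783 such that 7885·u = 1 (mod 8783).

Apply the Euclidean algorithm and back-substitute:
8783 = 1×7885 + 898
7885 = 8×898 + 701
898 = 1×701 + 197
701 = 3×197 + 110
197 = 1×110 + 87
110 = 1×87 + 23
87 = 3×23 + 18
23 = 1×18 + 5
18 = 3×5 + 3
5 = 1×3 + 2
3 = 1×2 + 1
2 = 2×1 + 0
gcd(7885, 8783) = 1, so the inverse exists.
Bézout: 1 = 3082×8783 − 3433×7885.
So 7885⁻¹ ≡ −3433 ≡ 5350 (mod 8783).

5350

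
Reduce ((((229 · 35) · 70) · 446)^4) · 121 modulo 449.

229 · 35 = 8015 ≡ 382 (mod 449)
382 · 70 = 26740 ≡ 249 (mod 449)
249 · 446 = 111054 ≡ 151 (mod 449)
(151)^4 ≡ 175 (mod 449)
175 · 121 = 21175 ≡ 72 (mod 449)

72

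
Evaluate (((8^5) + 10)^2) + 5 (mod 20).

9

(8)^5 ≡ 8 (mod 20)
8 + 10 = 18
(18)^2 ≡ 4 (mod 20)
4 + 5 = 9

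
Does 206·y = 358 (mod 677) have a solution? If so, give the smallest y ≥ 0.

567

gcd(206, 677) = 1, so a unique solution mod 677 exists.
206⁻¹ ≡ 654 (mod 677).
y ≡ 654·358 ≡ 567 (mod 677).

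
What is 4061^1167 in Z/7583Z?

Using repeated squaring:
1167 in binary is 10010001111, i.e. 1167 = 1024 + 128 + 8 + 4 + 2 + 1.
4061^1 ≡ 4061 (mod 7583)
4061^2 ≡ 4061^2 = 16491721 ≡ 6279 (mod 7583)
4061^4 ≡ 6279^2 = 39425841 ≡ 1824 (mod 7583)
4061^8 ≡ 1824^2 = 3326976 ≡ 5622 (mod 7583)
4061^16 ≡ 5622^2 = 31606884 ≡ 940 (mod 7583)
4061^32 ≡ 940^2 = 883600 ≡ 3972 (mod 7583)
4061^64 ≡ 3972^2 = 15776784 ≡ 4144 (mod 7583)
4061^128 ≡ 4144^2 = 17172736 ≡ 4824 (mod 7583)
4061^256 ≡ 4824^2 = 23270976 ≡ 6332 (mod 7583)
4061^512 ≡ 6332^2 = 40094224 ≡ 2903 (mod 7583)
4061^1024 ≡ 2903^2 = 8427409 ≡ 2696 (mod 7583)
4061^1167 = 4061^1024 * 4061^128 * 4061^8 * 4061^4 * 4061^2 * 4061^1 ≡ 2696 * 4824 * 5622 * 1824 * 6279 * 4061 (mod 7583).
Accumulate the product:
2696 * 4824 = 13005504 ≡ 659
659 * 5622 = 3704898 ≡ 4394
4394 * 1824 = 8014656 ≡ 7008
7008 * 6279 = 44003232 ≡ 6666
6666 * 4061 = 27070626 ≡ 6899

6899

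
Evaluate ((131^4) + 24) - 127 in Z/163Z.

(131)^4 ≡ 160 (mod 163)
160 + 24 = 184 ≡ 21 (mod 163)
21 - 127 = -106 ≡ 57 (mod 163)

57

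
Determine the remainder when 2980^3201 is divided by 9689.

Using repeated squaring:
2980^1 ≡ 2980 (mod 9689)
2980^2 ≡ 2980^2 = 8880400 ≡ 5276 (mod 9689)
2980^4 ≡ 5276^2 = 27836176 ≡ 9368 (mod 9689)
2980^8 ≡ 9368^2 = 87759424 ≡ 6151 (mod 9689)
2980^16 ≡ 6151^2 = 37834801 ≡ 8945 (mod 9689)
2980^32 ≡ 8945^2 = 80013025 ≡ 1263 (mod 9689)
2980^64 ≡ 1263^2 = 1595169 ≡ 6173 (mod 9689)
2980^128 ≡ 6173^2 = 38105929 ≡ 8781 (mod 9689)
2980^256 ≡ 8781^2 = 77105961 ≡ 899 (mod 9689)
2980^512 ≡ 899^2 = 808201 ≡ 4014 (mod 9689)
2980^1024 ≡ 4014^2 = 16112196 ≡ 9078 (mod 9689)
2980^2048 ≡ 9078^2 = 82410084 ≡ 5139 (mod 9689)
2980^3201 = 2980^2048 × 2980^1024 × 2980^128 × 2980^1 ≡ 5139 × 9078 × 8781 × 2980 (mod 9689).
Accumulate the product:
5139 × 9078 = 46651842 ≡ 8996
8996 × 8781 = 78993876 ≡ 9148
9148 × 2980 = 27261040 ≡ 5883

5883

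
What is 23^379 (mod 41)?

25

Compute successive squares:
23^1 ≡ 23 (mod 41)
23^2 ≡ 23^2 = 529 ≡ 37 (mod 41)
23^4 ≡ 37^2 = 1369 ≡ 16 (mod 41)
23^8 ≡ 16^2 = 256 ≡ 10 (mod 41)
23^16 ≡ 10^2 = 100 ≡ 18 (mod 41)
23^32 ≡ 18^2 = 324 ≡ 37 (mod 41)
23^64 ≡ 37^2 = 1369 ≡ 16 (mod 41)
23^128 ≡ 16^2 = 256 ≡ 10 (mod 41)
23^256 ≡ 10^2 = 100 ≡ 18 (mod 41)
23^379 = 23^256 * 23^64 * 23^32 * 23^16 * 23^8 * 23^2 * 23^1 ≡ 18 * 16 * 37 * 18 * 10 * 37 * 23 (mod 41).
Accumulate the product:
18 * 16 = 288 ≡ 1
1 * 37 = 37
37 * 18 = 666 ≡ 10
10 * 10 = 100 ≡ 18
18 * 37 = 666 ≡ 10
10 * 23 = 230 ≡ 25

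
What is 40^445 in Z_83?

Compute successive squares:
445 in binary is 110111101, i.e. 445 = 256 + 128 + 32 + 16 + 8 + 4 + 1.
40^1 ≡ 40 (mod 83)
40^2 ≡ 40^2 = 1600 ≡ 23 (mod 83)
40^4 ≡ 23^2 = 529 ≡ 31 (mod 83)
40^8 ≡ 31^2 = 961 ≡ 48 (mod 83)
40^16 ≡ 48^2 = 2304 ≡ 63 (mod 83)
40^32 ≡ 63^2 = 3969 ≡ 68 (mod 83)
40^64 ≡ 68^2 = 4624 ≡ 59 (mod 83)
40^128 ≡ 59^2 = 3481 ≡ 78 (mod 83)
40^256 ≡ 78^2 = 6084 ≡ 25 (mod 83)
40^445 = 40^256 · 40^128 · 40^32 · 40^16 · 40^8 · 40^4 · 40^1 ≡ 25 · 78 · 68 · 63 · 48 · 31 · 40 (mod 83).
Accumulate the product:
25 · 78 = 1950 ≡ 41
41 · 68 = 2788 ≡ 49
49 · 63 = 3087 ≡ 16
16 · 48 = 768 ≡ 21
21 · 31 = 651 ≡ 70
70 · 40 = 2800 ≡ 61

61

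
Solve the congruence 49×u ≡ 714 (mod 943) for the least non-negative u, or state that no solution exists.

284

gcd(49, 943) = 1, so a unique solution mod 943 exists.
49⁻¹ ≡ 77 (mod 943).
u ≡ 77×714 ≡ 284 (mod 943).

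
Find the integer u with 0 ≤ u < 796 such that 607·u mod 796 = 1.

219

796 = 1·607 + 189
607 = 3·189 + 40
189 = 4·40 + 29
40 = 1·29 + 11
29 = 2·11 + 7
11 = 1·7 + 4
7 = 1·4 + 3
4 = 1·3 + 1
3 = 3·1 + 0
gcd(607, 796) = 1, so the inverse exists.
Back-substitute for 1:
1 = 1·4 − 1·3
  = −1·7 + 2·4
  = 2·11 − 3·7
  = −3·29 + 8·11
  = 8·40 − 11·29
  = −11·189 + 52·40
  = 52·607 − 167·189
  = −167·796 + 219·607
So 607⁻¹ ≡ 219 (mod 796).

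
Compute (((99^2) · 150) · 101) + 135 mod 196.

193

(99)^2 ≡ 1 (mod 196)
1 · 150 = 150
150 · 101 = 15150 ≡ 58 (mod 196)
58 + 135 = 193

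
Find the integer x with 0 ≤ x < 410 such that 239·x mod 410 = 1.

By the extended Euclidean algorithm:
410 = 1×239 + 171
239 = 1×171 + 68
171 = 2×68 + 35
68 = 1×35 + 33
35 = 1×33 + 2
33 = 16×2 + 1
2 = 2×1 + 0
gcd(239, 410) = 1, so the inverse exists.
Back-substitute for 1:
1 = 1×33 − 16×2
  = −16×35 + 17×33
  = 17×68 − 33×35
  = −33×171 + 83×68
  = 83×239 − 116×171
  = −116×410 + 199×239
So 239⁻¹ ≡ 199 (mod 410).

199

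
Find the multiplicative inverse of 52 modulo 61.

Apply the Euclidean algorithm and back-substitute:
61 = 1×52 + 9
52 = 5×9 + 7
9 = 1×7 + 2
7 = 3×2 + 1
2 = 2×1 + 0
gcd(52, 61) = 1, so the inverse exists.
Back-substitute for 1:
1 = 1×7 − 3×2
  = −3×9 + 4×7
  = 4×52 − 23×9
  = −23×61 + 27×52
So 52⁻¹ ≡ 27 (mod 61).

27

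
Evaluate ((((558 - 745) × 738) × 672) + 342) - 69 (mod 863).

810

558 - 745 = -187 ≡ 676 (mod 863)
676 × 738 = 498888 ≡ 74 (mod 863)
74 × 672 = 49728 ≡ 537 (mod 863)
537 + 342 = 879 ≡ 16 (mod 863)
16 - 69 = -53 ≡ 810 (mod 863)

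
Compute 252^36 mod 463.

Using repeated squaring:
36 in binary is 100100, i.e. 36 = 32 + 4.
252^1 ≡ 252 (mod 463)
252^2 ≡ 252^2 = 63504 ≡ 73 (mod 463)
252^4 ≡ 73^2 = 5329 ≡ 236 (mod 463)
252^8 ≡ 236^2 = 55696 ≡ 136 (mod 463)
252^16 ≡ 136^2 = 18496 ≡ 439 (mod 463)
252^32 ≡ 439^2 = 192721 ≡ 113 (mod 463)
252^36 = 252^32 × 252^4 ≡ 113 × 236 (mod 463).
113 × 236 = 26668 ≡ 277 (mod 463).

277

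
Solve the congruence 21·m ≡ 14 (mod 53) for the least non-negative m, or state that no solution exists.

gcd(21, 53) = 1, so a unique solution mod 53 exists.
21⁻¹ ≡ 48 (mod 53).
m ≡ 48·14 ≡ 36 (mod 53).

36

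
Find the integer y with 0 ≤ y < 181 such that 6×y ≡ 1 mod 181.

151

Run the extended Euclidean algorithm:
181 = 30*6 + 1
6 = 6*1 + 0
gcd(6, 181) = 1, so the inverse exists.
Back-substitute for 1:
1 = 1*181 − 30*6
So 6⁻¹ ≡ −30 ≡ 151 (mod 181).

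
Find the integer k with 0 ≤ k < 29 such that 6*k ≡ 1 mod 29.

Apply the Euclidean algorithm and back-substitute:
29 = 4*6 + 5
6 = 1*5 + 1
5 = 5*1 + 0
gcd(6, 29) = 1, so the inverse exists.
Back-substitute for 1:
1 = 1*6 − 1*5
  = −1*29 + 5*6
So 6⁻¹ ≡ 5 (mod 29).

5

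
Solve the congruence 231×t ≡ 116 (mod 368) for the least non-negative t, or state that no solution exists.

gcd(231, 368) = 1, so a unique solution mod 368 exists.
231⁻¹ ≡ 231 (mod 368).
t ≡ 231×116 ≡ 300 (mod 368).

300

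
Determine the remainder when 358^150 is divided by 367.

By square-and-multiply:
150 in binary is 10010110, i.e. 150 = 128 + 16 + 4 + 2.
358^1 ≡ 358 (mod 367)
358^2 ≡ 358^2 = 128164 ≡ 81 (mod 367)
358^4 ≡ 81^2 = 6561 ≡ 322 (mod 367)
358^8 ≡ 322^2 = 103684 ≡ 190 (mod 367)
358^16 ≡ 190^2 = 36100 ≡ 134 (mod 367)
358^32 ≡ 134^2 = 17956 ≡ 340 (mod 367)
358^64 ≡ 340^2 = 115600 ≡ 362 (mod 367)
358^128 ≡ 362^2 = 131044 ≡ 25 (mod 367)
358^150 = 358^128 · 358^16 · 358^4 · 358^2 ≡ 25 · 134 · 322 · 81 (mod 367).
Accumulate the product:
25 · 134 = 3350 ≡ 47
47 · 322 = 15134 ≡ 87
87 · 81 = 7047 ≡ 74

74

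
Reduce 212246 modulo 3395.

1756

212246 = 62*3395 + 1756, so 212246 ≡ 1756 (mod 3395).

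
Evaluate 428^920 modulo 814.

34

Compute successive squares:
920 in binary is 1110011000, i.e. 920 = 512 + 256 + 128 + 16 + 8.
428^1 ≡ 428 (mod 814)
428^2 ≡ 428^2 = 183184 ≡ 34 (mod 814)
428^4 ≡ 34^2 = 1156 ≡ 342 (mod 814)
428^8 ≡ 342^2 = 116964 ≡ 562 (mod 814)
428^16 ≡ 562^2 = 315844 ≡ 12 (mod 814)
428^32 ≡ 12^2 = 144 (mod 814)
428^64 ≡ 144^2 = 20736 ≡ 386 (mod 814)
428^128 ≡ 386^2 = 148996 ≡ 34 (mod 814)
428^256 ≡ 34^2 = 1156 ≡ 342 (mod 814)
428^512 ≡ 342^2 = 116964 ≡ 562 (mod 814)
428^920 = 428^512 · 428^256 · 428^128 · 428^16 · 428^8 ≡ 562 · 342 · 34 · 12 · 562 (mod 814).
Accumulate the product:
562 · 342 = 192204 ≡ 100
100 · 34 = 3400 ≡ 144
144 · 12 = 1728 ≡ 100
100 · 562 = 56200 ≡ 34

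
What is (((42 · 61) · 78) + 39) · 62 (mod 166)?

42 · 61 = 2562 ≡ 72 (mod 166)
72 · 78 = 5616 ≡ 138 (mod 166)
138 + 39 = 177 ≡ 11 (mod 166)
11 · 62 = 682 ≡ 18 (mod 166)

18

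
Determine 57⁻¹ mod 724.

597

By the extended Euclidean algorithm:
724 = 12·57 + 40
57 = 1·40 + 17
40 = 2·17 + 6
17 = 2·6 + 5
6 = 1·5 + 1
5 = 5·1 + 0
gcd(57, 724) = 1, so the inverse exists.
Bézout: 1 = 10·724 − 127·57.
So 57⁻¹ ≡ −127 ≡ 597 (mod 724).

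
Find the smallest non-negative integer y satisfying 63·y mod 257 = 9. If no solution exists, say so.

gcd(63, 257) = 1, so a unique solution mod 257 exists.
63⁻¹ ≡ 102 (mod 257).
y ≡ 102·9 ≡ 147 (mod 257).

147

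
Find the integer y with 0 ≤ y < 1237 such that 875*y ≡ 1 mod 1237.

1237 = 1*875 + 362
875 = 2*362 + 151
362 = 2*151 + 60
151 = 2*60 + 31
60 = 1*31 + 29
31 = 1*29 + 2
29 = 14*2 + 1
2 = 2*1 + 0
gcd(875, 1237) = 1, so the inverse exists.
Bézout: 1 = 423*1237 − 598*875.
So 875⁻¹ ≡ −598 ≡ 639 (mod 1237).

639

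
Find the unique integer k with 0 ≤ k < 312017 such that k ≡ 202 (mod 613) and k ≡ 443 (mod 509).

613⁻¹ mod 509: 613*93 ≡ 1 (mod 509), so 613⁻¹ ≡ 93.
k = 202 + 613*((443 − 202)*93 mod 509) = 202 + 613*17 = 10623.
Check: 10623 mod 613 = 202, 10623 mod 509 = 443. ✓

10623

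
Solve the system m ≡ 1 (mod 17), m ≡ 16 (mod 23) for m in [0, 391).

17⁻¹ mod 23: 17*19 ≡ 1 (mod 23), so 17⁻¹ ≡ 19.
m = 1 + 17*((16 − 1)*19 mod 23) = 1 + 17*9 = 154.

154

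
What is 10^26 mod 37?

26

26 in binary is 11010, i.e. 26 = 16 + 8 + 2.
10^1 ≡ 10 (mod 37)
10^2 ≡ 10^2 = 100 ≡ 26 (mod 37)
10^4 ≡ 26^2 = 676 ≡ 10 (mod 37)
10^8 ≡ 10^2 = 100 ≡ 26 (mod 37)
10^16 ≡ 26^2 = 676 ≡ 10 (mod 37)
10^26 = 10^16 × 10^8 × 10^2 ≡ 10 × 26 × 26 (mod 37).
Accumulate the product:
10 × 26 = 260 ≡ 1
1 × 26 = 26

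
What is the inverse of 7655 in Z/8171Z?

8171 = 1·7655 + 516
7655 = 14·516 + 431
516 = 1·431 + 85
431 = 5·85 + 6
85 = 14·6 + 1
6 = 6·1 + 0
gcd(7655, 8171) = 1, so the inverse exists.
Back-substitute for 1:
1 = 1·85 − 14·6
  = −14·431 + 71·85
  = 71·516 − 85·431
  = −85·7655 + 1261·516
  = 1261·8171 − 1346·7655
So 7655⁻¹ ≡ −1346 ≡ 6825 (mod 8171).

6825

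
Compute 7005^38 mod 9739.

8299

7005^1 ≡ 7005 (mod 9739)
7005^2 ≡ 7005^2 = 49070025 ≡ 4943 (mod 9739)
7005^4 ≡ 4943^2 = 24433249 ≡ 7837 (mod 9739)
7005^8 ≡ 7837^2 = 61418569 ≡ 4435 (mod 9739)
7005^16 ≡ 4435^2 = 19669225 ≡ 6184 (mod 9739)
7005^32 ≡ 6184^2 = 38241856 ≡ 6542 (mod 9739)
7005^38 = 7005^32 · 7005^4 · 7005^2 ≡ 6542 · 7837 · 4943 (mod 9739).
Accumulate the product:
6542 · 7837 = 51269654 ≡ 3558
3558 · 4943 = 17587194 ≡ 8299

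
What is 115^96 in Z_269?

115^1 ≡ 115 (mod 269)
115^2 ≡ 115^2 = 13225 ≡ 44 (mod 269)
115^4 ≡ 44^2 = 1936 ≡ 53 (mod 269)
115^8 ≡ 53^2 = 2809 ≡ 119 (mod 269)
115^16 ≡ 119^2 = 14161 ≡ 173 (mod 269)
115^32 ≡ 173^2 = 29929 ≡ 70 (mod 269)
115^64 ≡ 70^2 = 4900 ≡ 58 (mod 269)
115^96 = 115^64 * 115^32 ≡ 58 * 70 (mod 269).
58 * 70 = 4060 ≡ 25 (mod 269).

25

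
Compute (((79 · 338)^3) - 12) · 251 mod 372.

268

79 · 338 = 26702 ≡ 290 (mod 372)
(290)^3 ≡ 308 (mod 372)
308 - 12 = 296
296 · 251 = 74296 ≡ 268 (mod 372)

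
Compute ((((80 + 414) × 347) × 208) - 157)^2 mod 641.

349

80 + 414 = 494
494 × 347 = 171418 ≡ 271 (mod 641)
271 × 208 = 56368 ≡ 601 (mod 641)
601 - 157 = 444
(444)^2 ≡ 349 (mod 641)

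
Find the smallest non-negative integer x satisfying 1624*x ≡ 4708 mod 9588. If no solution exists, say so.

gcd(1624, 9588) = 4, and 4 | 4708, so solutions exist.
Divide through by 4: 406*x = 1177 (mod 2397).
406⁻¹ ≡ 1045 (mod 2397).
x ≡ 1045*1177 ≡ 304 (mod 2397).
The smallest non-negative solution is x = 304.

304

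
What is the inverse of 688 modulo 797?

Run the extended Euclidean algorithm:
797 = 1·688 + 109
688 = 6·109 + 34
109 = 3·34 + 7
34 = 4·7 + 6
7 = 1·6 + 1
6 = 6·1 + 0
gcd(688, 797) = 1, so the inverse exists.
Bézout: 1 = 101·797 − 117·688.
So 688⁻¹ ≡ −117 ≡ 680 (mod 797).

680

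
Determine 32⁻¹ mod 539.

539 = 16·32 + 27
32 = 1·27 + 5
27 = 5·5 + 2
5 = 2·2 + 1
2 = 2·1 + 0
gcd(32, 539) = 1, so the inverse exists.
Back-substitute for 1:
1 = 1·5 − 2·2
  = −2·27 + 11·5
  = 11·32 − 13·27
  = −13·539 + 219·32
So 32⁻¹ ≡ 219 (mod 539).

219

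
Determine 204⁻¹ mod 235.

Apply the Euclidean algorithm and back-substitute:
235 = 1*204 + 31
204 = 6*31 + 18
31 = 1*18 + 13
18 = 1*13 + 5
13 = 2*5 + 3
5 = 1*3 + 2
3 = 1*2 + 1
2 = 2*1 + 0
gcd(204, 235) = 1, so the inverse exists.
Bézout: 1 = 79*235 − 91*204.
So 204⁻¹ ≡ −91 ≡ 144 (mod 235).

144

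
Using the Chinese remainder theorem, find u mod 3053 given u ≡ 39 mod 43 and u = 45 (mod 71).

684

43⁻¹ mod 71: 43*38 ≡ 1 (mod 71), so 43⁻¹ ≡ 38.
u = 39 + 43*((45 − 39)*38 mod 71) = 39 + 43*15 = 684.
Check: 684 mod 43 = 39, 684 mod 71 = 45. ✓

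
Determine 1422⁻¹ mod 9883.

Apply the Euclidean algorithm and back-substitute:
9883 = 6·1422 + 1351
1422 = 1·1351 + 71
1351 = 19·71 + 2
71 = 35·2 + 1
2 = 2·1 + 0
gcd(1422, 9883) = 1, so the inverse exists.
Back-substitute for 1:
1 = 1·71 − 35·2
  = −35·1351 + 666·71
  = 666·1422 − 701·1351
  = −701·9883 + 4872·1422
So 1422⁻¹ ≡ 4872 (mod 9883).

4872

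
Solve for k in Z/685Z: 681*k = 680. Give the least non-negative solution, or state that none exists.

515

gcd(681, 685) = 1, so a unique solution mod 685 exists.
681⁻¹ ≡ 171 (mod 685).
k ≡ 171*680 ≡ 515 (mod 685).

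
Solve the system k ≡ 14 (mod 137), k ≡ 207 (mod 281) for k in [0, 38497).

36456

137⁻¹ mod 281: 137·80 ≡ 1 (mod 281), so 137⁻¹ ≡ 80.
k = 14 + 137·((207 − 14)·80 mod 281) = 14 + 137·266 = 36456.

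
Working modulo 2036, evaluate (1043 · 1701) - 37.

1043 · 1701 = 1774143 ≡ 787 (mod 2036)
787 - 37 = 750

750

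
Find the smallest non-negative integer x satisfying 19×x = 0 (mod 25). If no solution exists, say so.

gcd(19, 25) = 1, so a unique solution mod 25 exists.
19⁻¹ ≡ 4 (mod 25).
x ≡ 4×0 ≡ 0 (mod 25).

0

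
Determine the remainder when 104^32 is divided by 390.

104^1 ≡ 104 (mod 390)
104^2 ≡ 104^2 = 10816 ≡ 286 (mod 390)
104^4 ≡ 286^2 = 81796 ≡ 286 (mod 390)
104^8 ≡ 286^2 = 81796 ≡ 286 (mod 390)
104^16 ≡ 286^2 = 81796 ≡ 286 (mod 390)
104^32 ≡ 286^2 = 81796 ≡ 286 (mod 390)
So 104^32 ≡ 286 (mod 390).

286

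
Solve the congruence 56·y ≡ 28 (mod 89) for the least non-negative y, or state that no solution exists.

45

gcd(56, 89) = 1, so a unique solution mod 89 exists.
56⁻¹ ≡ 62 (mod 89).
y ≡ 62·28 ≡ 45 (mod 89).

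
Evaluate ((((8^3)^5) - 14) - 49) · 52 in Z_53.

22

(8)^3 ≡ 35 (mod 53)
(35)^5 ≡ 41 (mod 53)
41 - 14 = 27
27 - 49 = -22 ≡ 31 (mod 53)
31 · 52 = 1612 ≡ 22 (mod 53)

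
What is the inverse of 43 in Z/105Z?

22

Apply the Euclidean algorithm and back-substitute:
105 = 2×43 + 19
43 = 2×19 + 5
19 = 3×5 + 4
5 = 1×4 + 1
4 = 4×1 + 0
gcd(43, 105) = 1, so the inverse exists.
Back-substitute for 1:
1 = 1×5 − 1×4
  = −1×19 + 4×5
  = 4×43 − 9×19
  = −9×105 + 22×43
So 43⁻¹ ≡ 22 (mod 105).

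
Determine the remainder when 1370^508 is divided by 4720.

1200

1370^1 ≡ 1370 (mod 4720)
1370^2 ≡ 1370^2 = 1876900 ≡ 3060 (mod 4720)
1370^4 ≡ 3060^2 = 9363600 ≡ 3840 (mod 4720)
1370^8 ≡ 3840^2 = 14745600 ≡ 320 (mod 4720)
1370^16 ≡ 320^2 = 102400 ≡ 3280 (mod 4720)
1370^32 ≡ 3280^2 = 10758400 ≡ 1520 (mod 4720)
1370^64 ≡ 1520^2 = 2310400 ≡ 2320 (mod 4720)
1370^128 ≡ 2320^2 = 5382400 ≡ 1600 (mod 4720)
1370^256 ≡ 1600^2 = 2560000 ≡ 1760 (mod 4720)
1370^508 = 1370^256 · 1370^128 · 1370^64 · 1370^32 · 1370^16 · 1370^8 · 1370^4 ≡ 1760 · 1600 · 2320 · 1520 · 3280 · 320 · 3840 (mod 4720).
Accumulate the product:
1760 · 1600 = 2816000 ≡ 2880
2880 · 2320 = 6681600 ≡ 2800
2800 · 1520 = 4256000 ≡ 3280
3280 · 3280 = 10758400 ≡ 1520
1520 · 320 = 486400 ≡ 240
240 · 3840 = 921600 ≡ 1200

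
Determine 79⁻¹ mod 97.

70

97 = 1×79 + 18
79 = 4×18 + 7
18 = 2×7 + 4
7 = 1×4 + 3
4 = 1×3 + 1
3 = 3×1 + 0
gcd(79, 97) = 1, so the inverse exists.
Back-substitute for 1:
1 = 1×4 − 1×3
  = −1×7 + 2×4
  = 2×18 − 5×7
  = −5×79 + 22×18
  = 22×97 − 27×79
So 79⁻¹ ≡ −27 ≡ 70 (mod 97).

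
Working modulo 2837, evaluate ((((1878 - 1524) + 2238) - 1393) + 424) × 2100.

1878 - 1524 = 354
354 + 2238 = 2592
2592 - 1393 = 1199
1199 + 424 = 1623
1623 × 2100 = 3408300 ≡ 1063 (mod 2837)

1063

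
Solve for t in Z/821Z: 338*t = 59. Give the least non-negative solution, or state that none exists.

gcd(338, 821) = 1, so a unique solution mod 821 exists.
338⁻¹ ≡ 804 (mod 821).
t ≡ 804*59 ≡ 639 (mod 821).

639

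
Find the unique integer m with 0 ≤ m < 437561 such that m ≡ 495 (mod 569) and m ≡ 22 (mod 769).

569⁻¹ mod 769: 569*496 ≡ 1 (mod 769), so 569⁻¹ ≡ 496.
m = 495 + 569*((22 − 495)*496 mod 769) = 495 + 569*706 = 402209.

402209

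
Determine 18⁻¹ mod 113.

44

By the extended Euclidean algorithm:
113 = 6·18 + 5
18 = 3·5 + 3
5 = 1·3 + 2
3 = 1·2 + 1
2 = 2·1 + 0
gcd(18, 113) = 1, so the inverse exists.
Back-substitute for 1:
1 = 1·3 − 1·2
  = −1·5 + 2·3
  = 2·18 − 7·5
  = −7·113 + 44·18
So 18⁻¹ ≡ 44 (mod 113).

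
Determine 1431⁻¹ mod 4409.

Run the extended Euclidean algorithm:
4409 = 3·1431 + 116
1431 = 12·116 + 39
116 = 2·39 + 38
39 = 1·38 + 1
38 = 38·1 + 0
gcd(1431, 4409) = 1, so the inverse exists.
Back-substitute for 1:
1 = 1·39 − 1·38
  = −1·116 + 3·39
  = 3·1431 − 37·116
  = −37·4409 + 114·1431
So 1431⁻¹ ≡ 114 (mod 4409).

114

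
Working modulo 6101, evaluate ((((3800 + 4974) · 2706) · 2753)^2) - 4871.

3939

3800 + 4974 = 8774 ≡ 2673 (mod 6101)
2673 · 2706 = 7233138 ≡ 3453 (mod 6101)
3453 · 2753 = 9506109 ≡ 751 (mod 6101)
(751)^2 ≡ 2709 (mod 6101)
2709 - 4871 = -2162 ≡ 3939 (mod 6101)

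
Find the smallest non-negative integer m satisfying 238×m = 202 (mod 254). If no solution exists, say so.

gcd(238, 254) = 2, and 2 | 202, so solutions exist.
Divide through by 2: 119×m = 101 (mod 127).
119⁻¹ ≡ 111 (mod 127).
m ≡ 111×101 ≡ 35 (mod 127).
The smallest non-negative solution is m = 35.

35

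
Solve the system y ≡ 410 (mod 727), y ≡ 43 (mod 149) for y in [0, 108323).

93466

727⁻¹ mod 149: 727*91 ≡ 1 (mod 149), so 727⁻¹ ≡ 91.
y = 410 + 727*((43 − 410)*91 mod 149) = 410 + 727*128 = 93466.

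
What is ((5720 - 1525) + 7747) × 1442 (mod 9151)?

5720 - 1525 = 4195
4195 + 7747 = 11942 ≡ 2791 (mod 9151)
2791 × 1442 = 4024622 ≡ 7333 (mod 9151)

7333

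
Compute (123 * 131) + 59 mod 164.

123 * 131 = 16113 ≡ 41 (mod 164)
41 + 59 = 100

100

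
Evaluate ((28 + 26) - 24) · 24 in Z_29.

24

28 + 26 = 54 ≡ 25 (mod 29)
25 - 24 = 1
1 · 24 = 24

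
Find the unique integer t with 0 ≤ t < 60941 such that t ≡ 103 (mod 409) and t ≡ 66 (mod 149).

40594

409⁻¹ mod 149: 409*98 ≡ 1 (mod 149), so 409⁻¹ ≡ 98.
t = 103 + 409*((66 − 103)*98 mod 149) = 103 + 409*99 = 40594.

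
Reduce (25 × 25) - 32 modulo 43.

25 × 25 = 625 ≡ 23 (mod 43)
23 - 32 = -9 ≡ 34 (mod 43)

34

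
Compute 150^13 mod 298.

Using repeated squaring:
13 in binary is 1101, i.e. 13 = 8 + 4 + 1.
150^1 ≡ 150 (mod 298)
150^2 ≡ 150^2 = 22500 ≡ 150 (mod 298)
150^4 ≡ 150^2 = 22500 ≡ 150 (mod 298)
150^8 ≡ 150^2 = 22500 ≡ 150 (mod 298)
150^13 = 150^8 * 150^4 * 150^1 ≡ 150 * 150 * 150 (mod 298).
Accumulate the product:
150 * 150 = 22500 ≡ 150
150 * 150 = 22500 ≡ 150

150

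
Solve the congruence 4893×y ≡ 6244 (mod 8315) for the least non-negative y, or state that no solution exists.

2083

gcd(4893, 8315) = 1, so a unique solution mod 8315 exists.
4893⁻¹ ≡ 537 (mod 8315).
y ≡ 537×6244 ≡ 2083 (mod 8315).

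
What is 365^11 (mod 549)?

Using repeated squaring:
365^1 ≡ 365 (mod 549)
365^2 ≡ 365^2 = 133225 ≡ 367 (mod 549)
365^4 ≡ 367^2 = 134689 ≡ 184 (mod 549)
365^8 ≡ 184^2 = 33856 ≡ 367 (mod 549)
365^11 = 365^8 × 365^2 × 365^1 ≡ 367 × 367 × 365 (mod 549).
Accumulate the product:
367 × 367 = 134689 ≡ 184
184 × 365 = 67160 ≡ 182

182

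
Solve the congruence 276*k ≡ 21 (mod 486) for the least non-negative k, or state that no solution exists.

no solution

gcd(276, 486) = 6, and 6 does not divide 21.
So the congruence has no solution.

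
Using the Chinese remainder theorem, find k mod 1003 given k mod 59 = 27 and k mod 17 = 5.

617

59⁻¹ mod 17: 59×15 ≡ 1 (mod 17), so 59⁻¹ ≡ 15.
k = 27 + 59×((5 − 27)×15 mod 17) = 27 + 59×10 = 617.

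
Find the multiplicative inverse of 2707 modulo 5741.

5741 = 2·2707 + 327
2707 = 8·327 + 91
327 = 3·91 + 54
91 = 1·54 + 37
54 = 1·37 + 17
37 = 2·17 + 3
17 = 5·3 + 2
3 = 1·2 + 1
2 = 2·1 + 0
gcd(2707, 5741) = 1, so the inverse exists.
Back-substitute for 1:
1 = 1·3 − 1·2
  = −1·17 + 6·3
  = 6·37 − 13·17
  = −13·54 + 19·37
  = 19·91 − 32·54
  = −32·327 + 115·91
  = 115·2707 − 952·327
  = −952·5741 + 2019·2707
So 2707⁻¹ ≡ 2019 (mod 5741).

2019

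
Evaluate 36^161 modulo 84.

36

161 in binary is 10100001, i.e. 161 = 128 + 32 + 1.
36^1 ≡ 36 (mod 84)
36^2 ≡ 36^2 = 1296 ≡ 36 (mod 84)
36^4 ≡ 36^2 = 1296 ≡ 36 (mod 84)
36^8 ≡ 36^2 = 1296 ≡ 36 (mod 84)
36^16 ≡ 36^2 = 1296 ≡ 36 (mod 84)
36^32 ≡ 36^2 = 1296 ≡ 36 (mod 84)
36^64 ≡ 36^2 = 1296 ≡ 36 (mod 84)
36^128 ≡ 36^2 = 1296 ≡ 36 (mod 84)
36^161 = 36^128 * 36^32 * 36^1 ≡ 36 * 36 * 36 (mod 84).
Accumulate the product:
36 * 36 = 1296 ≡ 36
36 * 36 = 1296 ≡ 36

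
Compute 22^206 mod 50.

Using repeated squaring:
206 in binary is 11001110, i.e. 206 = 128 + 64 + 8 + 4 + 2.
22^1 ≡ 22 (mod 50)
22^2 ≡ 22^2 = 484 ≡ 34 (mod 50)
22^4 ≡ 34^2 = 1156 ≡ 6 (mod 50)
22^8 ≡ 6^2 = 36 (mod 50)
22^16 ≡ 36^2 = 1296 ≡ 46 (mod 50)
22^32 ≡ 46^2 = 2116 ≡ 16 (mod 50)
22^64 ≡ 16^2 = 256 ≡ 6 (mod 50)
22^128 ≡ 6^2 = 36 (mod 50)
22^206 = 22^128 * 22^64 * 22^8 * 22^4 * 22^2 ≡ 36 * 6 * 36 * 6 * 34 (mod 50).
Accumulate the product:
36 * 6 = 216 ≡ 16
16 * 36 = 576 ≡ 26
26 * 6 = 156 ≡ 6
6 * 34 = 204 ≡ 4

4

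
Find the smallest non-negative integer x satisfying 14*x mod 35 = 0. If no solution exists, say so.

gcd(14, 35) = 7, and 7 | 0, so solutions exist.
Divide through by 7: 2*x ≡ 0 (mod 5).
2⁻¹ ≡ 3 (mod 5).
x ≡ 3*0 ≡ 0 (mod 5).
The smallest non-negative solution is x = 0.

0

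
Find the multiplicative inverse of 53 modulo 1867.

Apply the Euclidean algorithm and back-substitute:
1867 = 35×53 + 12
53 = 4×12 + 5
12 = 2×5 + 2
5 = 2×2 + 1
2 = 2×1 + 0
gcd(53, 1867) = 1, so the inverse exists.
Back-substitute for 1:
1 = 1×5 − 2×2
  = −2×12 + 5×5
  = 5×53 − 22×12
  = −22×1867 + 775×53
So 53⁻¹ ≡ 775 (mod 1867).

775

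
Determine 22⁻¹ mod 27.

Apply the Euclidean algorithm and back-substitute:
27 = 1*22 + 5
22 = 4*5 + 2
5 = 2*2 + 1
2 = 2*1 + 0
gcd(22, 27) = 1, so the inverse exists.
Back-substitute for 1:
1 = 1*5 − 2*2
  = −2*22 + 9*5
  = 9*27 − 11*22
So 22⁻¹ ≡ −11 ≡ 16 (mod 27).

16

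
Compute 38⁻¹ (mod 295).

132

By the extended Euclidean algorithm:
295 = 7×38 + 29
38 = 1×29 + 9
29 = 3×9 + 2
9 = 4×2 + 1
2 = 2×1 + 0
gcd(38, 295) = 1, so the inverse exists.
Bézout: 1 = −17×295 + 132×38.
So 38⁻¹ ≡ 132 (mod 295).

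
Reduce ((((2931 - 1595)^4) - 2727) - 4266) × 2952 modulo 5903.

2931 - 1595 = 1336
(1336)^4 ≡ 2864 (mod 5903)
2864 - 2727 = 137
137 - 4266 = -4129 ≡ 1774 (mod 5903)
1774 × 2952 = 5236848 ≡ 887 (mod 5903)

887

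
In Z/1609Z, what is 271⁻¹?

95

1609 = 5·271 + 254
271 = 1·254 + 17
254 = 14·17 + 16
17 = 1·16 + 1
16 = 16·1 + 0
gcd(271, 1609) = 1, so the inverse exists.
Back-substitute for 1:
1 = 1·17 − 1·16
  = −1·254 + 15·17
  = 15·271 − 16·254
  = −16·1609 + 95·271
So 271⁻¹ ≡ 95 (mod 1609).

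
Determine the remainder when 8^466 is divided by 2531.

By square-and-multiply:
8^1 ≡ 8 (mod 2531)
8^2 ≡ 8^2 = 64 (mod 2531)
8^4 ≡ 64^2 = 4096 ≡ 1565 (mod 2531)
8^8 ≡ 1565^2 = 2449225 ≡ 1748 (mod 2531)
8^16 ≡ 1748^2 = 3055504 ≡ 587 (mod 2531)
8^32 ≡ 587^2 = 344569 ≡ 353 (mod 2531)
8^64 ≡ 353^2 = 124609 ≡ 590 (mod 2531)
8^128 ≡ 590^2 = 348100 ≡ 1353 (mod 2531)
8^256 ≡ 1353^2 = 1830609 ≡ 696 (mod 2531)
8^466 = 8^256 × 8^128 × 8^64 × 8^16 × 8^2 ≡ 696 × 1353 × 590 × 587 × 64 (mod 2531).
Accumulate the product:
696 × 1353 = 941688 ≡ 156
156 × 590 = 92040 ≡ 924
924 × 587 = 542388 ≡ 754
754 × 64 = 48256 ≡ 167

167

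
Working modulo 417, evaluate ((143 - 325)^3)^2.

1

143 - 325 = -182 ≡ 235 (mod 417)
(235)^3 ≡ 1 (mod 417)
(1)^2 ≡ 1 (mod 417)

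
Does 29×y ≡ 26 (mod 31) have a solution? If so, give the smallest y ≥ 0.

18

gcd(29, 31) = 1, so a unique solution mod 31 exists.
29⁻¹ ≡ 15 (mod 31).
y ≡ 15×26 ≡ 18 (mod 31).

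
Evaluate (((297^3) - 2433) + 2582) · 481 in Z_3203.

(297)^3 ≡ 736 (mod 3203)
736 - 2433 = -1697 ≡ 1506 (mod 3203)
1506 + 2582 = 4088 ≡ 885 (mod 3203)
885 · 481 = 425685 ≡ 2889 (mod 3203)

2889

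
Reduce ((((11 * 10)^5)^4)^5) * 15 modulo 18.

6

11 * 10 = 110 ≡ 2 (mod 18)
(2)^5 ≡ 14 (mod 18)
(14)^4 ≡ 4 (mod 18)
(4)^5 ≡ 16 (mod 18)
16 * 15 = 240 ≡ 6 (mod 18)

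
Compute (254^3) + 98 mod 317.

(254)^3 ≡ 66 (mod 317)
66 + 98 = 164

164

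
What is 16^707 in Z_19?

707 in binary is 1011000011, i.e. 707 = 512 + 128 + 64 + 2 + 1.
16^1 ≡ 16 (mod 19)
16^2 ≡ 16^2 = 256 ≡ 9 (mod 19)
16^4 ≡ 9^2 = 81 ≡ 5 (mod 19)
16^8 ≡ 5^2 = 25 ≡ 6 (mod 19)
16^16 ≡ 6^2 = 36 ≡ 17 (mod 19)
16^32 ≡ 17^2 = 289 ≡ 4 (mod 19)
16^64 ≡ 4^2 = 16 (mod 19)
16^128 ≡ 16^2 = 256 ≡ 9 (mod 19)
16^256 ≡ 9^2 = 81 ≡ 5 (mod 19)
16^512 ≡ 5^2 = 25 ≡ 6 (mod 19)
16^707 = 16^512 × 16^128 × 16^64 × 16^2 × 16^1 ≡ 6 × 9 × 16 × 9 × 16 (mod 19).
Accumulate the product:
6 × 9 = 54 ≡ 16
16 × 16 = 256 ≡ 9
9 × 9 = 81 ≡ 5
5 × 16 = 80 ≡ 4

4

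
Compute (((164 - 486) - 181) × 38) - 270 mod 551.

164 - 486 = -322 ≡ 229 (mod 551)
229 - 181 = 48
48 × 38 = 1824 ≡ 171 (mod 551)
171 - 270 = -99 ≡ 452 (mod 551)

452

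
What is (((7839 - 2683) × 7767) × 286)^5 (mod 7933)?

6821

7839 - 2683 = 5156
5156 × 7767 = 40046652 ≡ 868 (mod 7933)
868 × 286 = 248248 ≡ 2325 (mod 7933)
(2325)^5 ≡ 6821 (mod 7933)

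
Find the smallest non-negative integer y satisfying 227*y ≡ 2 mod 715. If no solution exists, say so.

gcd(227, 715) = 1, so a unique solution mod 715 exists.
227⁻¹ ≡ 63 (mod 715).
y ≡ 63*2 ≡ 126 (mod 715).

126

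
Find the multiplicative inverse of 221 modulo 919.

919 = 4×221 + 35
221 = 6×35 + 11
35 = 3×11 + 2
11 = 5×2 + 1
2 = 2×1 + 0
gcd(221, 919) = 1, so the inverse exists.
Back-substitute for 1:
1 = 1×11 − 5×2
  = −5×35 + 16×11
  = 16×221 − 101×35
  = −101×919 + 420×221
So 221⁻¹ ≡ 420 (mod 919).

420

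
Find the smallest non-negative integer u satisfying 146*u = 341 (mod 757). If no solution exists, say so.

gcd(146, 757) = 1, so a unique solution mod 757 exists.
146⁻¹ ≡ 140 (mod 757).
u ≡ 140*341 ≡ 49 (mod 757).

49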